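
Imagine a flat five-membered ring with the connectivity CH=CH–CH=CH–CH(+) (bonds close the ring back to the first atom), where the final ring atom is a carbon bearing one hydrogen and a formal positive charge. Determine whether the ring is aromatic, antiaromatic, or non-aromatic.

Antiaromatic

Check conjugation: every atom in a ring double bond is sp² and brings one electron to the p orbital; the carbocation has an empty p orbital — every position has a p orbital, so the cyclic π system is continuous.
Adding the contributions, 2 × 2 = 4 from the double-bond units + 0 from the CH(+) atom = 4.
4 = 4(1); a planar, fully conjugated 4n system is antiaromatic.
This is the cyclopentadienyl cation.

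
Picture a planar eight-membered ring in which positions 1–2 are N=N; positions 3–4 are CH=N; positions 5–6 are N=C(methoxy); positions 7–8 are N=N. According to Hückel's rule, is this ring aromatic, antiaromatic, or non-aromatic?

The p orbitals form a continuous loop: every atom in a ring double bond is sp² and brings one electron to the p orbital; each sp² =N– keeps its lone pair in-plane and puts one electron into the π system. The ring is fully conjugated.
π-electron count: 4 × 2 = 8 from the 4 double-bond units.
8 = 4(2); a planar, fully conjugated 4n system is antiaromatic.

Antiaromatic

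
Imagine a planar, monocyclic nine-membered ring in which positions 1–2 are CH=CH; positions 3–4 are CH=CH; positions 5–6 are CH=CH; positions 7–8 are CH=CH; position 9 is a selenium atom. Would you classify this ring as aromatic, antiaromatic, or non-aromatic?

Aromatic

Check conjugation: the double-bond atoms are sp², each contributing one p electron; the selenium donates one lone pair from its p orbital — every position has a p orbital, so the cyclic π system is continuous.
π-electron count: 4 × 2 = 8 from the double-bond units + 2 from the Se atom = 10.
With 10 π electrons (n = 2), the Hückel 4n+2 condition holds.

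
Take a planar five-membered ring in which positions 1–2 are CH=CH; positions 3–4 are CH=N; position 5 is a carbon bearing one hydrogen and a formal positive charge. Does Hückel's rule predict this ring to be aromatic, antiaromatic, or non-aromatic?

Antiaromatic

Every ring atom contributes a p orbital perpendicular to the ring (the double-bond atoms are sp², each contributing one p electron; each sp² =N– keeps its lone pair in-plane and puts one electron into the π system; the carbocation has an empty p orbital), so the π system is cyclic and fully conjugated.
Counting π electrons: 2 × 2 = 4 from the double-bond units + 0 from the CH(+) atom = 4.
A 4n π count (4, n = 1) in a planar conjugated ring means antiaromatic.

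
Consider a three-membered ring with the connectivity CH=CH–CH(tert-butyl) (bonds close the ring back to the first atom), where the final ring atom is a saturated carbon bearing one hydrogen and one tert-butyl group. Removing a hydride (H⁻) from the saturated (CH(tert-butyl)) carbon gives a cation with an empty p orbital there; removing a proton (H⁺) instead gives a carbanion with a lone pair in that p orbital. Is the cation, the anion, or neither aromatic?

Once that carbon is sp², every ring atom has a p orbital and both ions are fully conjugated.
Cation: 1 × 2 + 0 = 2 π electrons → 4(0)+2, aromatic.
Anion: 1 × 2 + 2 = 4 π electrons → 4(1), antiaromatic.

The cation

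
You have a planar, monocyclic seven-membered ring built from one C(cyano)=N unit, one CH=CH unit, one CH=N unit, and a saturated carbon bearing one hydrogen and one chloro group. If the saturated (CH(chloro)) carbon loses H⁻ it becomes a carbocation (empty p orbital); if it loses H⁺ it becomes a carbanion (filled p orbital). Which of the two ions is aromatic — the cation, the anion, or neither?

In either ion the ring is fully conjugated: every atom, including the new sp² carbon, supplies a p orbital.
Cation: 3 × 2 + 0 = 6 π electrons → 4(1)+2, aromatic.
Anion: 3 × 2 + 2 = 8 π electrons → 4(2), antiaromatic.

The cation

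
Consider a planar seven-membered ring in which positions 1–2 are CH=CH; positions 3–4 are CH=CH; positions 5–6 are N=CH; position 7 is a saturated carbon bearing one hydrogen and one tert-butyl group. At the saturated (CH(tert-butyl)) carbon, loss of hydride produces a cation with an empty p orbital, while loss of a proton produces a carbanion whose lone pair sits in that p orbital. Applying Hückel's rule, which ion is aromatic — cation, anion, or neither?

Both ions have a continuous loop of p orbitals — each ring atom is sp².
Cation: 3 × 2 + 0 = 6 π electrons → 4(1)+2, aromatic.
Anion: 3 × 2 + 2 = 8 π electrons → 4(2), antiaromatic.

The cation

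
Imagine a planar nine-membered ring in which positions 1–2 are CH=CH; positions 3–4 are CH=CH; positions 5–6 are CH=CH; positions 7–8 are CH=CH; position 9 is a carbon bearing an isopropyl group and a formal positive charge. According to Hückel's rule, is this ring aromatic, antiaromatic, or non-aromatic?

All ring atoms are sp² and supply a p orbital to the ring (every atom in a ring double bond is sp² and brings one electron to the p orbital; the carbocation has an empty p orbital); the conjugation is uninterrupted.
π-electron count: 4 × 2 = 8 from the double-bond units + 0 from the C(isopropyl)(+) atom = 8.
8 = 4(2); a planar, fully conjugated 4n system is antiaromatic.

Antiaromatic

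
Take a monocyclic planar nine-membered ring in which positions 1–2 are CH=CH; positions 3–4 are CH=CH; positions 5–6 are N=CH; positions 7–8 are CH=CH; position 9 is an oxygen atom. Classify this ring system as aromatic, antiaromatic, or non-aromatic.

Every ring atom contributes a p orbital perpendicular to the ring (each doubly-bonded ring atom is sp² with one p-orbital electron; each sp² =N– keeps its lone pair in-plane and puts one electron into the π system; the oxygen donates one lone pair from its p orbital), so the π system is cyclic and fully conjugated.
Adding the contributions, 4 × 2 = 8 from the double-bond units + 2 from the O atom = 10.
Since 10 = 4·2 + 2, the ring meets the 4n+2 criterion.

Aromatic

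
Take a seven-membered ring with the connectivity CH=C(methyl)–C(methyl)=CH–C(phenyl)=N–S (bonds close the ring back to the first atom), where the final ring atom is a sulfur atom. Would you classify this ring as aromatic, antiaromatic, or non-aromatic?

Antiaromatic

Every ring atom contributes a p orbital perpendicular to the ring (the double-bond atoms are sp², each contributing one p electron; each sp² =N– keeps its lone pair in-plane and puts one electron into the π system; the sulfur donates one lone pair from its p orbital), so the π system is cyclic and fully conjugated.
Counting π electrons: 3 × 2 = 6 from the double-bond units + 2 from the S atom = 8.
A 4n π count (8, n = 2) in a planar conjugated ring means antiaromatic.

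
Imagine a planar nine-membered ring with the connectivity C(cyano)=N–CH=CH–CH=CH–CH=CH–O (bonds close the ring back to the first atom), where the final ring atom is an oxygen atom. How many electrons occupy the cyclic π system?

10

All ring atoms are sp² and supply a p orbital to the ring (the double-bond atoms are sp², each contributing one p electron; each =N– nitrogen is pyridine-type (lone pair in the sp² plane, one electron in the p orbital); the oxygen donates one lone pair from its p orbital); the conjugation is uninterrupted.
Adding the contributions, 4 × 2 = 8 from the double-bond units + 2 from the O atom = 10.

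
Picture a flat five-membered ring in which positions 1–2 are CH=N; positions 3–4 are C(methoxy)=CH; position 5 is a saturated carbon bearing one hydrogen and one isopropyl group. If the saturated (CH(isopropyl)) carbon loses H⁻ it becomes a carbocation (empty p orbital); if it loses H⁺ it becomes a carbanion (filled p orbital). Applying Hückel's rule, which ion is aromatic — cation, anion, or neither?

The anion

In either ion the ring is fully conjugated: every atom, including the new sp² carbon, supplies a p orbital.
Cation: 2 × 2 + 0 = 4 π electrons → 4(1), antiaromatic.
Anion: 2 × 2 + 2 = 6 π electrons → 4(1)+2, aromatic.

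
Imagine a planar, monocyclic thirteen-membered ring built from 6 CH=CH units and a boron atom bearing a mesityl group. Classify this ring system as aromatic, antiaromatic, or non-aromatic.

Antiaromatic

Check conjugation: the double-bond atoms are sp², each contributing one p electron; the boron has an empty p orbital — every position has a p orbital, so the cyclic π system is continuous.
Tallying contributions gives 6 × 2 = 12 from the double-bond units + 0 from the B(mesityl) atom = 12.
A 4n π count (12, n = 3) in a planar conjugated ring means antiaromatic.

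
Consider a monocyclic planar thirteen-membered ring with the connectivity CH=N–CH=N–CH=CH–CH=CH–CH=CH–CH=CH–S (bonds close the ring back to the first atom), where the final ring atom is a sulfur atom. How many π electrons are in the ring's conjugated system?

14

The p orbitals form a continuous loop: each doubly-bonded ring atom is sp² with one p-orbital electron; each sp² =N– keeps its lone pair in-plane and puts one electron into the π system; the sulfur donates one lone pair from its p orbital. The ring is fully conjugated.
π-electron count: 6 × 2 = 12 from the double-bond units + 2 from the S atom = 14.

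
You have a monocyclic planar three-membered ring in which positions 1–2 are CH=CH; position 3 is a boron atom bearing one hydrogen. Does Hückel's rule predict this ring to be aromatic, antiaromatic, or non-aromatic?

Aromatic

All ring atoms are sp² and supply a p orbital to the ring (each doubly-bonded ring atom is sp² with one p-orbital electron; the boron has an empty p orbital); the conjugation is uninterrupted.
Adding the contributions, 1 × 2 = 2 from the double-bond unit + 0 from the BH atom = 2.
2 = 4(0) + 2, which satisfies Hückel's 4n+2 rule.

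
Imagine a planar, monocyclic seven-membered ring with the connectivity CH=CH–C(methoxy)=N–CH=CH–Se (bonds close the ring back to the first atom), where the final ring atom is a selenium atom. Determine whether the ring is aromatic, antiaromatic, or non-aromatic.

The p orbitals form a continuous loop: every atom in a ring double bond is sp² and brings one electron to the p orbital; each =N– nitrogen is pyridine-type (lone pair in the sp² plane, one electron in the p orbital); the selenium donates one lone pair from its p orbital. The ring is fully conjugated.
Counting π electrons: 3 × 2 = 6 from the double-bond units + 2 from the Se atom = 8.
A 4n π count (8, n = 2) in a planar conjugated ring means antiaromatic.

Antiaromatic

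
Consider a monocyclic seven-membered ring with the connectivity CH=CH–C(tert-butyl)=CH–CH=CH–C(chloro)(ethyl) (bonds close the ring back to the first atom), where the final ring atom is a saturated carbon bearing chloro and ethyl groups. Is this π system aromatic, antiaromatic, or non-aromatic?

At the C(chloro)(ethyl) position, that saturated carbon is sp³ and has no p orbital in the ring π system; the ring's p-orbital overlap is broken there.
Without a continuous loop of overlapping p orbitals the Hückel electron count never comes into play.

Non-aromatic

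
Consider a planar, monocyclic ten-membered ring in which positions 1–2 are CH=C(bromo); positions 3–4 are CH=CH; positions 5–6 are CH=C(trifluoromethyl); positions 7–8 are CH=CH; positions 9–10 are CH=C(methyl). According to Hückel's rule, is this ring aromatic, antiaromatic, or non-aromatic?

Aromatic

The p orbitals form a continuous loop: each doubly-bonded ring atom is sp² with one p-orbital electron. The ring is fully conjugated.
Tallying contributions gives 5 × 2 = 10 from the 5 double-bond units.
10 = 4(2) + 2, which satisfies Hückel's 4n+2 rule.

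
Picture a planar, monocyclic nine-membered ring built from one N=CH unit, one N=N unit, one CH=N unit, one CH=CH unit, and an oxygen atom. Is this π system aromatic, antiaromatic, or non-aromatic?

Check conjugation: every atom in a ring double bond is sp² and brings one electron to the p orbital; each =N– nitrogen is pyridine-type (lone pair in the sp² plane, one electron in the p orbital); the oxygen donates one lone pair from its p orbital — every position has a p orbital, so the cyclic π system is continuous.
Counting π electrons: 4 × 2 = 8 from the double-bond units + 2 from the O atom = 10.
That gives a 4n+2 count (10, n = 2).

Aromatic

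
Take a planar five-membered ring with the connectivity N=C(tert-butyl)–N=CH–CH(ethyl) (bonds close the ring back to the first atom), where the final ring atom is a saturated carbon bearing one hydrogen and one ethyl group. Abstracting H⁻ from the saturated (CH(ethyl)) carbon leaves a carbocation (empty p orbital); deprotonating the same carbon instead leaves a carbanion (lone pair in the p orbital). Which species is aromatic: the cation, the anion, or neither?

The anion

Once that carbon is sp², every ring atom has a p orbital and both ions are fully conjugated.
Cation: 2 × 2 + 0 = 4 π electrons → 4(1), antiaromatic.
Anion: 2 × 2 + 2 = 6 π electrons → 4(1)+2, aromatic.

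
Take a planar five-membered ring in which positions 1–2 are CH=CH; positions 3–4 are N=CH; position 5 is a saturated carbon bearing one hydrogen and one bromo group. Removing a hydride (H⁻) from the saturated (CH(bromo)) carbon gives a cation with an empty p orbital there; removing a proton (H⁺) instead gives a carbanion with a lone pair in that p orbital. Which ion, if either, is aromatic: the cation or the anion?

The anion

In both ions every ring atom is sp² and contributes a p orbital, so both rings are fully conjugated.
Cation: 2 × 2 + 0 = 4 π electrons → 4(1), antiaromatic.
Anion: 2 × 2 + 2 = 6 π electrons → 4(1)+2, aromatic.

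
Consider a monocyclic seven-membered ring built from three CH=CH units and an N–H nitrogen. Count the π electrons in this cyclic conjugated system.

8

The p orbitals form a continuous loop: every atom in a ring double bond is sp² and brings one electron to the p orbital; the pyrrole-type nitrogen donates its lone pair from the p orbital. The ring is fully conjugated.
Adding the contributions, 3 × 2 = 6 from the double-bond units + 2 from the NH atom = 8.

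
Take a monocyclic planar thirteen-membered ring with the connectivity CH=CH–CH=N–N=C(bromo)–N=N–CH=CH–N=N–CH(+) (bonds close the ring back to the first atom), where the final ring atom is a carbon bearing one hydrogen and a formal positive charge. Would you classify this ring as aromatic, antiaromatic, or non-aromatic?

Antiaromatic

All ring atoms are sp² and supply a p orbital to the ring (the double-bond atoms are sp², each contributing one p electron; the doubly-bonded nitrogens are pyridine-type — their lone pairs lie in the ring plane, leaving one electron in the p orbital; the carbocation has an empty p orbital); the conjugation is uninterrupted.
Adding the contributions, 6 × 2 = 12 from the double-bond units + 0 from the CH(+) atom = 12.
A 4n π count (12, n = 3) in a planar conjugated ring means antiaromatic.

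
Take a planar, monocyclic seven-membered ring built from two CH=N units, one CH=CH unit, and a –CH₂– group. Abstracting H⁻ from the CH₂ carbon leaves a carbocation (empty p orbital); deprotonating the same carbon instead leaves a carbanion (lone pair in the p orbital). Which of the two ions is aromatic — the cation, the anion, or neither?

The cation

In either ion the ring is fully conjugated: every atom, including the new sp² carbon, supplies a p orbital.
Cation: 3 × 2 + 0 = 6 π electrons → 4(1)+2, aromatic.
Anion: 3 × 2 + 2 = 8 π electrons → 4(2), antiaromatic.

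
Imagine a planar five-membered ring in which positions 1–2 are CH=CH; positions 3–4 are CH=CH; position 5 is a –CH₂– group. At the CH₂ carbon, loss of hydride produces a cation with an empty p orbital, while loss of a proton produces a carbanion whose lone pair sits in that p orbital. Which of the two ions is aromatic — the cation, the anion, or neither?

The anion

Once that carbon is sp², every ring atom has a p orbital and both ions are fully conjugated.
Cation: 2 × 2 + 0 = 4 π electrons → 4(1), antiaromatic.
Anion: 2 × 2 + 2 = 6 π electrons → 4(1)+2, aromatic.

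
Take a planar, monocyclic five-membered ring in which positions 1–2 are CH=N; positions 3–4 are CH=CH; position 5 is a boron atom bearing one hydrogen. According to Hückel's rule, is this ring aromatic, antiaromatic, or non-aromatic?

Check conjugation: the double-bond atoms are sp², each contributing one p electron; each =N– nitrogen is pyridine-type (lone pair in the sp² plane, one electron in the p orbital); the boron has an empty p orbital — every position has a p orbital, so the cyclic π system is continuous.
π-electron count: 2 × 2 = 4 from the double-bond units + 0 from the BH atom = 4.
A 4n π count (4, n = 1) in a planar conjugated ring means antiaromatic.

Antiaromatic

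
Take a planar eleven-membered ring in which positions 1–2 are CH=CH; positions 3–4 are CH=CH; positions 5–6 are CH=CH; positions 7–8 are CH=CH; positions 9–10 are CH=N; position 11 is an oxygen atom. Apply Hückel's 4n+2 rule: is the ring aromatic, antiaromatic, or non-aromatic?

Antiaromatic

Check conjugation: every atom in a ring double bond is sp² and brings one electron to the p orbital; the doubly-bonded nitrogens are pyridine-type — their lone pairs lie in the ring plane, leaving one electron in the p orbital; the oxygen donates one lone pair from its p orbital — every position has a p orbital, so the cyclic π system is continuous.
π-electron count: 5 × 2 = 10 from the double-bond units + 2 from the O atom = 12.
A 4n π count (12, n = 3) in a planar conjugated ring means antiaromatic.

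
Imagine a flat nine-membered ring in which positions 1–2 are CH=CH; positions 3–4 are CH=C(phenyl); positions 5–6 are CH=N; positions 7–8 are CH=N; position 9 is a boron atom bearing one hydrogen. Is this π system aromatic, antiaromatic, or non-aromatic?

The p orbitals form a continuous loop: every atom in a ring double bond is sp² and brings one electron to the p orbital; each =N– nitrogen is pyridine-type (lone pair in the sp² plane, one electron in the p orbital); the boron has an empty p orbital. The ring is fully conjugated.
Adding the contributions, 4 × 2 = 8 from the double-bond units + 0 from the BH atom = 8.
8 is a 4n count (n = 2), so the planar conjugated ring is antiaromatic.

Antiaromatic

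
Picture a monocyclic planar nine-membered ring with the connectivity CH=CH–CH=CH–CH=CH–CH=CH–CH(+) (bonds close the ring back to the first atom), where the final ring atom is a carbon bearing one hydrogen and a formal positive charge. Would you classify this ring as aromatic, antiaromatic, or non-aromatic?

Antiaromatic

All ring atoms are sp² and supply a p orbital to the ring (each doubly-bonded ring atom is sp² with one p-orbital electron; the carbocation has an empty p orbital); the conjugation is uninterrupted.
π-electron count: 4 × 2 = 8 from the double-bond units + 0 from the CH(+) atom = 8.
With 8 = 4·2 π electrons, Hückel's rule classifies the planar ring as antiaromatic.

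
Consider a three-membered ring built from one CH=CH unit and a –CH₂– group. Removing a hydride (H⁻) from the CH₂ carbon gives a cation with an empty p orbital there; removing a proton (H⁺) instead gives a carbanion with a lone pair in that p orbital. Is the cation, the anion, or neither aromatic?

The cation

In either ion the ring is fully conjugated: every atom, including the new sp² carbon, supplies a p orbital.
Cation: 1 × 2 + 0 = 2 π electrons → 4(0)+2, aromatic.
Anion: 1 × 2 + 2 = 4 π electrons → 4(1), antiaromatic.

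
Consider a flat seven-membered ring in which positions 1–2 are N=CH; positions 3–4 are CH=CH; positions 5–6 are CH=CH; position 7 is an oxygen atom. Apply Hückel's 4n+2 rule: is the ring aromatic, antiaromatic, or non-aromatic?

The p orbitals form a continuous loop: the double-bond atoms are sp², each contributing one p electron; each =N– nitrogen is pyridine-type (lone pair in the sp² plane, one electron in the p orbital); the oxygen donates one lone pair from its p orbital. The ring is fully conjugated.
Adding the contributions, 3 × 2 = 6 from the double-bond units + 2 from the O atom = 8.
8 is a 4n count (n = 2), so the planar conjugated ring is antiaromatic.

Antiaromatic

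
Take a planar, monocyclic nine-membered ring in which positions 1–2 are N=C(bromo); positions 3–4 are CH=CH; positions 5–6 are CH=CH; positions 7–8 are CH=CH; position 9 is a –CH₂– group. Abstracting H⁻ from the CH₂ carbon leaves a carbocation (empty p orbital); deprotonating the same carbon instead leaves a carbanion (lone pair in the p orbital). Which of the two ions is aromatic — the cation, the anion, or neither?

The anion

Once that carbon is sp², every ring atom has a p orbital and both ions are fully conjugated.
Cation: 4 × 2 + 0 = 8 π electrons → 4(2), antiaromatic.
Anion: 4 × 2 + 2 = 10 π electrons → 4(2)+2, aromatic.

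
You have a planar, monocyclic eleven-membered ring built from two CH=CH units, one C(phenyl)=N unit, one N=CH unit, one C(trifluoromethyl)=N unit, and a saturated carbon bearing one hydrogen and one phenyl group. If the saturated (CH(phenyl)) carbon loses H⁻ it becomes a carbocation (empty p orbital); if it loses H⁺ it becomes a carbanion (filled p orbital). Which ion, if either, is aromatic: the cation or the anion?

The cation

In both ions every ring atom is sp² and contributes a p orbital, so both rings are fully conjugated.
Cation: 5 × 2 + 0 = 10 π electrons → 4(2)+2, aromatic.
Anion: 5 × 2 + 2 = 12 π electrons → 4(3), antiaromatic.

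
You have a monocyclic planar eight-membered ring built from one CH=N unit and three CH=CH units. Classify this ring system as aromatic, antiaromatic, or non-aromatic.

The p orbitals form a continuous loop: each doubly-bonded ring atom is sp² with one p-orbital electron; each sp² =N– keeps its lone pair in-plane and puts one electron into the π system. The ring is fully conjugated.
Adding the contributions, 4 × 2 = 8 from the 4 double-bond units.
8 = 4(2); a planar, fully conjugated 4n system is antiaromatic.

Antiaromatic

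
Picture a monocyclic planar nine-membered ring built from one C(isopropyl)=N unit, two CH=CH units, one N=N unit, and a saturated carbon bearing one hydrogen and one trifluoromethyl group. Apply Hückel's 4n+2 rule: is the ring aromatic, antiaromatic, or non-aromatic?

Non-aromatic

Because that saturated carbon is sp³ and has no p orbital in the ring π system at the CH(trifluoromethyl) position, the π system cannot extend all the way around the ring.
A ring that is not fully conjugated cannot be aromatic or antiaromatic regardless of its π-electron count.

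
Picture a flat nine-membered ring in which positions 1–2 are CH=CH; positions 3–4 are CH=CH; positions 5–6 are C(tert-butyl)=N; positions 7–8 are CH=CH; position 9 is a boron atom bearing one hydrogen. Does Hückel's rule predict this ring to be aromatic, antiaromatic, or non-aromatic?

Antiaromatic

Every ring atom contributes a p orbital perpendicular to the ring (each doubly-bonded ring atom is sp² with one p-orbital electron; the doubly-bonded nitrogens are pyridine-type — their lone pairs lie in the ring plane, leaving one electron in the p orbital; the boron has an empty p orbital), so the π system is cyclic and fully conjugated.
Tallying contributions gives 4 × 2 = 8 from the double-bond units + 0 from the BH atom = 8.
A 4n π count (8, n = 2) in a planar conjugated ring means antiaromatic.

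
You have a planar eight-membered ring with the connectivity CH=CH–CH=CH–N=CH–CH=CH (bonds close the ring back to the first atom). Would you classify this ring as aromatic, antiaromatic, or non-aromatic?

Antiaromatic

Every ring atom contributes a p orbital perpendicular to the ring (every atom in a ring double bond is sp² and brings one electron to the p orbital; the doubly-bonded nitrogens are pyridine-type — their lone pairs lie in the ring plane, leaving one electron in the p orbital), so the π system is cyclic and fully conjugated.
π-electron count: 4 × 2 = 8 from the 4 double-bond units.
8 is a 4n count (n = 2), so the planar conjugated ring is antiaromatic.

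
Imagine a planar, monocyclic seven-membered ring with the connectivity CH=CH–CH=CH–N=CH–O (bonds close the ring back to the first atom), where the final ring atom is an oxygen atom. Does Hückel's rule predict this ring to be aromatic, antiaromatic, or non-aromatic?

Antiaromatic

Check conjugation: every atom in a ring double bond is sp² and brings one electron to the p orbital; the doubly-bonded nitrogens are pyridine-type — their lone pairs lie in the ring plane, leaving one electron in the p orbital; the oxygen donates one lone pair from its p orbital — every position has a p orbital, so the cyclic π system is continuous.
π-electron count: 3 × 2 = 6 from the double-bond units + 2 from the O atom = 8.
A 4n π count (8, n = 2) in a planar conjugated ring means antiaromatic.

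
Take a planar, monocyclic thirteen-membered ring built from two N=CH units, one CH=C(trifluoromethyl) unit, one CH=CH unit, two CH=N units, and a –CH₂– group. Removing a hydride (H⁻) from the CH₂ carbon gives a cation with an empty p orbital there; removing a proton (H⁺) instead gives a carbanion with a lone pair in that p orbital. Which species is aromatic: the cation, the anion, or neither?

The anion

In either ion the ring is fully conjugated: every atom, including the new sp² carbon, supplies a p orbital.
Cation: 6 × 2 + 0 = 12 π electrons → 4(3), antiaromatic.
Anion: 6 × 2 + 2 = 14 π electrons → 4(3)+2, aromatic.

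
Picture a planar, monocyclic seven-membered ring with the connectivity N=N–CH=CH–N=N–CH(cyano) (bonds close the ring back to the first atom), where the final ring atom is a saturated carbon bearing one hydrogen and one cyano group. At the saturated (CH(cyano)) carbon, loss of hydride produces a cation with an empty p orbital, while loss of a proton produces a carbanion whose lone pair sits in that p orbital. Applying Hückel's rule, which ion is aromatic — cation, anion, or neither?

The cation

Once that carbon is sp², every ring atom has a p orbital and both ions are fully conjugated.
Cation: 3 × 2 + 0 = 6 π electrons → 4(1)+2, aromatic.
Anion: 3 × 2 + 2 = 8 π electrons → 4(2), antiaromatic.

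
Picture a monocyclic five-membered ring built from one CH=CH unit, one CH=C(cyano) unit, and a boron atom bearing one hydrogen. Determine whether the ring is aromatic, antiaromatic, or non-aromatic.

Check conjugation: each doubly-bonded ring atom is sp² with one p-orbital electron; the boron has an empty p orbital — every position has a p orbital, so the cyclic π system is continuous.
Tallying contributions gives 2 × 2 = 4 from the double-bond units + 0 from the BH atom = 4.
4 is a 4n count (n = 1), so the planar conjugated ring is antiaromatic.

Antiaromatic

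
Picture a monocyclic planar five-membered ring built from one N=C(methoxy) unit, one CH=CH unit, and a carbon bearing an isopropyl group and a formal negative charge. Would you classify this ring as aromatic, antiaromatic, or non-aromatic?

Aromatic

All ring atoms are sp² and supply a p orbital to the ring (each doubly-bonded ring atom is sp² with one p-orbital electron; each =N– nitrogen is pyridine-type (lone pair in the sp² plane, one electron in the p orbital); the carbanion's lone pair occupies the p orbital); the conjugation is uninterrupted.
Tallying contributions gives 2 × 2 = 4 from the double-bond units + 2 from the C(isopropyl)(-) atom = 6.
6 = 4(1) + 2, which satisfies Hückel's 4n+2 rule.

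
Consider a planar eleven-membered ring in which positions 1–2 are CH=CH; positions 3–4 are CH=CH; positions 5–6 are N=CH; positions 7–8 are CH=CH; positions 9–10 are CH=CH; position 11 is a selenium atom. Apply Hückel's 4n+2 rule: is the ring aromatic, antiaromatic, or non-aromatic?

Check conjugation: every atom in a ring double bond is sp² and brings one electron to the p orbital; each sp² =N– keeps its lone pair in-plane and puts one electron into the π system; the selenium donates one lone pair from its p orbital — every position has a p orbital, so the cyclic π system is continuous.
Tallying contributions gives 5 × 2 = 10 from the double-bond units + 2 from the Se atom = 12.
12 = 4(3); a planar, fully conjugated 4n system is antiaromatic.

Antiaromatic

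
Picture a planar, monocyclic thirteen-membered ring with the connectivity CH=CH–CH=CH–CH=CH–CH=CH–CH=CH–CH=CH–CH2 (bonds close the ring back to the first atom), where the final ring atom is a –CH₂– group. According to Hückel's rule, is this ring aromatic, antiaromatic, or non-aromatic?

Non-aromatic

The CH2 carbon is saturated: the tetrahedral CH₂ carbon is sp³ and has no p orbital in the ring π system. Conjugation is not continuous around the ring.
Broken conjugation rules out both aromaticity and antiaromaticity.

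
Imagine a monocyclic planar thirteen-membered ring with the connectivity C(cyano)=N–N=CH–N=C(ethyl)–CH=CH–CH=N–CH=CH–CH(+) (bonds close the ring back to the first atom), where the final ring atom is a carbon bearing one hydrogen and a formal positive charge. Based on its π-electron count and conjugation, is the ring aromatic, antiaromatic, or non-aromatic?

Antiaromatic

The p orbitals form a continuous loop: every atom in a ring double bond is sp² and brings one electron to the p orbital; the doubly-bonded nitrogens are pyridine-type — their lone pairs lie in the ring plane, leaving one electron in the p orbital; the carbocation has an empty p orbital. The ring is fully conjugated.
Tallying contributions gives 6 × 2 = 12 from the double-bond units + 0 from the CH(+) atom = 12.
With 12 = 4·3 π electrons, Hückel's rule classifies the planar ring as antiaromatic.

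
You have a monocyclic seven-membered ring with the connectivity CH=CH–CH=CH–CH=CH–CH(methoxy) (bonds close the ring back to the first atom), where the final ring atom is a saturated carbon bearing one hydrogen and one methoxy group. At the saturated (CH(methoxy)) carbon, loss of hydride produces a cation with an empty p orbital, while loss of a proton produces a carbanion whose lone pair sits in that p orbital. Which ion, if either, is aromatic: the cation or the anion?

The cation

Once that carbon is sp², every ring atom has a p orbital and both ions are fully conjugated.
Cation: 3 × 2 + 0 = 6 π electrons → 4(1)+2, aromatic.
Anion: 3 × 2 + 2 = 8 π electrons → 4(2), antiaromatic.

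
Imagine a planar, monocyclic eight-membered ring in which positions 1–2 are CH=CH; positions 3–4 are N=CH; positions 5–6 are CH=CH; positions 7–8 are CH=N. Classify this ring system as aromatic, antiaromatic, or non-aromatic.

Antiaromatic

Check conjugation: the double-bond atoms are sp², each contributing one p electron; each sp² =N– keeps its lone pair in-plane and puts one electron into the π system — every position has a p orbital, so the cyclic π system is continuous.
Adding the contributions, 4 × 2 = 8 from the 4 double-bond units.
8 = 4(2); a planar, fully conjugated 4n system is antiaromatic.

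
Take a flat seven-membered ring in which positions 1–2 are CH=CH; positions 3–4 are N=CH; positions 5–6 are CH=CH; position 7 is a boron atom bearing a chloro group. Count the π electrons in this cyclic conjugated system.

6

All ring atoms are sp² and supply a p orbital to the ring (each doubly-bonded ring atom is sp² with one p-orbital electron; each =N– nitrogen is pyridine-type (lone pair in the sp² plane, one electron in the p orbital); the boron has an empty p orbital); the conjugation is uninterrupted.
Adding the contributions, 3 × 2 = 6 from the double-bond units + 0 from the B(chloro) atom = 6.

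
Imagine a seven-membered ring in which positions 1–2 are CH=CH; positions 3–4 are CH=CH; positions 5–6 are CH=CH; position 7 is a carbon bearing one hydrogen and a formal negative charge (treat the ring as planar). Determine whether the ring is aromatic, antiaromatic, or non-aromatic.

Check conjugation: every atom in a ring double bond is sp² and brings one electron to the p orbital; the carbanion's lone pair occupies the p orbital — every position has a p orbital, so the cyclic π system is continuous.
π-electron count: 3 × 2 = 6 from the double-bond units + 2 from the CH(-) atom = 8.
8 is a 4n count (n = 2), so the planar conjugated ring is antiaromatic.

Antiaromatic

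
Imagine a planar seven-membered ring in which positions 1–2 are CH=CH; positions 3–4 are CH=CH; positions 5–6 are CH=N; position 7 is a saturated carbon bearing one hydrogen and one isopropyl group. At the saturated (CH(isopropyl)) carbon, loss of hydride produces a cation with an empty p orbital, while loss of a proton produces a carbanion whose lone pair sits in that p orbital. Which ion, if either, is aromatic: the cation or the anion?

The cation

In either ion the ring is fully conjugated: every atom, including the new sp² carbon, supplies a p orbital.
Cation: 3 × 2 + 0 = 6 π electrons → 4(1)+2, aromatic.
Anion: 3 × 2 + 2 = 8 π electrons → 4(2), antiaromatic.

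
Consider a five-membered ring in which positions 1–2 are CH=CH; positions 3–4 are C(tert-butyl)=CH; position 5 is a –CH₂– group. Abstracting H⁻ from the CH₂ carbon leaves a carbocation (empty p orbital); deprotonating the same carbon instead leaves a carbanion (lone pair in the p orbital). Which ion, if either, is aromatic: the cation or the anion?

In either ion the ring is fully conjugated: every atom, including the new sp² carbon, supplies a p orbital.
Cation: 2 × 2 + 0 = 4 π electrons → 4(1), antiaromatic.
Anion: 2 × 2 + 2 = 6 π electrons → 4(1)+2, aromatic.

The anion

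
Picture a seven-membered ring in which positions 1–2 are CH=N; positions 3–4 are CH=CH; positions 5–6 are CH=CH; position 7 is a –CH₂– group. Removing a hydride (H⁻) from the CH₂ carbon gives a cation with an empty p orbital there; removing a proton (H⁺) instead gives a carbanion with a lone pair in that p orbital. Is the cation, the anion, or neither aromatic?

In both ions every ring atom is sp² and contributes a p orbital, so both rings are fully conjugated.
Cation: 3 × 2 + 0 = 6 π electrons → 4(1)+2, aromatic.
Anion: 3 × 2 + 2 = 8 π electrons → 4(2), antiaromatic.

The cation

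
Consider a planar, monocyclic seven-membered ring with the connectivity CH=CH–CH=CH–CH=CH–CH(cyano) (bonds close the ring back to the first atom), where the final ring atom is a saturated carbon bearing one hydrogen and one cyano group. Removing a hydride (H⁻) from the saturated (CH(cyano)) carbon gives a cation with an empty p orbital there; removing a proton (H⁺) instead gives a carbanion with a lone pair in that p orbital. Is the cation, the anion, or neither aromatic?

Both ions have a continuous loop of p orbitals — each ring atom is sp².
Cation: 3 × 2 + 0 = 6 π electrons → 4(1)+2, aromatic.
Anion: 3 × 2 + 2 = 8 π electrons → 4(2), antiaromatic.

The cation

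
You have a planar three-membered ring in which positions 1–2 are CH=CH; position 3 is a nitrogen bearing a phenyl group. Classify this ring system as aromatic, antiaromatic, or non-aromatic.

All ring atoms are sp² and supply a p orbital to the ring (every atom in a ring double bond is sp² and brings one electron to the p orbital; the pyrrole-type nitrogen donates its lone pair from the p orbital); the conjugation is uninterrupted.
Tallying contributions gives 1 × 2 = 2 from the double-bond unit + 2 from the N(phenyl) atom = 4.
A 4n π count (4, n = 1) in a planar conjugated ring means antiaromatic.

Antiaromatic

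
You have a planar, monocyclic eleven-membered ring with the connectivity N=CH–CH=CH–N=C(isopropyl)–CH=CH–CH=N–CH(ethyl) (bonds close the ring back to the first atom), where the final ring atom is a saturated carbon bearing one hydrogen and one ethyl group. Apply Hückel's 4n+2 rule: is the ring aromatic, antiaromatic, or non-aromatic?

At the CH(ethyl) position, that saturated carbon is sp³ and has no p orbital in the ring π system; the ring's p-orbital overlap is broken there.
Without a continuous loop of overlapping p orbitals the Hückel electron count never comes into play.

Non-aromatic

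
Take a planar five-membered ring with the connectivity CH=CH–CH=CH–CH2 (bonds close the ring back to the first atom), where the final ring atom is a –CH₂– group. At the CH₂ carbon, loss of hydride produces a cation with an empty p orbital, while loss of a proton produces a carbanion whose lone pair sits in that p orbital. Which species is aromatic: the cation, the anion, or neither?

Both ions have a continuous loop of p orbitals — each ring atom is sp².
Cation: 2 × 2 + 0 = 4 π electrons → 4(1), antiaromatic.
Anion: 2 × 2 + 2 = 6 π electrons → 4(1)+2, aromatic.

The anion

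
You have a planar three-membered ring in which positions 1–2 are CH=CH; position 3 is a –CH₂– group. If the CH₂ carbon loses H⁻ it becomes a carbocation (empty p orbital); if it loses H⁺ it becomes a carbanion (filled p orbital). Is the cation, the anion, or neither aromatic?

The cation

Once that carbon is sp², every ring atom has a p orbital and both ions are fully conjugated.
Cation: 1 × 2 + 0 = 2 π electrons → 4(0)+2, aromatic.
Anion: 1 × 2 + 2 = 4 π electrons → 4(1), antiaromatic.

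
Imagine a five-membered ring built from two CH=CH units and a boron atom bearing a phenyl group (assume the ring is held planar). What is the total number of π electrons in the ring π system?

4

Every ring atom contributes a p orbital perpendicular to the ring (each doubly-bonded ring atom is sp² with one p-orbital electron; the boron has an empty p orbital), so the π system is cyclic and fully conjugated.
Adding the contributions, 2 × 2 = 4 from the double-bond units + 0 from the B(phenyl) atom = 4.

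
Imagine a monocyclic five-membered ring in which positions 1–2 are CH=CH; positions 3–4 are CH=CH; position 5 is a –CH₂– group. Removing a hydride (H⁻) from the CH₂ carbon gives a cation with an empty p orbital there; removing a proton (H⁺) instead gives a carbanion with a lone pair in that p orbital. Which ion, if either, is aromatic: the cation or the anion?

The anion

In either ion the ring is fully conjugated: every atom, including the new sp² carbon, supplies a p orbital.
Cation: 2 × 2 + 0 = 4 π electrons → 4(1), antiaromatic.
Anion: 2 × 2 + 2 = 6 π electrons → 4(1)+2, aromatic.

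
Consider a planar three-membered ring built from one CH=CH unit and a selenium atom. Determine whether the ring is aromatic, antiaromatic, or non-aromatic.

Antiaromatic

Every ring atom contributes a p orbital perpendicular to the ring (each doubly-bonded ring atom is sp² with one p-orbital electron; the selenium donates one lone pair from its p orbital), so the π system is cyclic and fully conjugated.
Adding the contributions, 1 × 2 = 2 from the double-bond unit + 2 from the Se atom = 4.
A 4n π count (4, n = 1) in a planar conjugated ring means antiaromatic.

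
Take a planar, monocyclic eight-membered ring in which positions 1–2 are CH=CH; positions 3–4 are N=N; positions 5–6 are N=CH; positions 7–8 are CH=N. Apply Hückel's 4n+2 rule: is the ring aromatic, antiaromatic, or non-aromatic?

Every ring atom contributes a p orbital perpendicular to the ring (the double-bond atoms are sp², each contributing one p electron; each =N– nitrogen is pyridine-type (lone pair in the sp² plane, one electron in the p orbital)), so the π system is cyclic and fully conjugated.
Adding the contributions, 4 × 2 = 8 from the 4 double-bond units.
A 4n π count (8, n = 2) in a planar conjugated ring means antiaromatic.

Antiaromatic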